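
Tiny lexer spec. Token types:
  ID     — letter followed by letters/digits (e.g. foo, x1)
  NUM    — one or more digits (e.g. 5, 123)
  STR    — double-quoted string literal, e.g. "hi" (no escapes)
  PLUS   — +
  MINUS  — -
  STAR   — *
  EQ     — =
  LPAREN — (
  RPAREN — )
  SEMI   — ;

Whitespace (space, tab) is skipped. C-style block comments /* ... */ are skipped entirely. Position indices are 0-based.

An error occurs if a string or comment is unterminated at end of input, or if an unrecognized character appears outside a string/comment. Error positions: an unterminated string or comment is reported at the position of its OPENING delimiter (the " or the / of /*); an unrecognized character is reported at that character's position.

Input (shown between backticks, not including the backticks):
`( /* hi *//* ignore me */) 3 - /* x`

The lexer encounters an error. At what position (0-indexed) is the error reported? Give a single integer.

Answer: 31

Derivation:
pos=0: emit LPAREN '('
pos=2: enter COMMENT mode (saw '/*')
exit COMMENT mode (now at pos=10)
pos=10: enter COMMENT mode (saw '/*')
exit COMMENT mode (now at pos=25)
pos=25: emit RPAREN ')'
pos=27: emit NUM '3' (now at pos=28)
pos=29: emit MINUS '-'
pos=31: enter COMMENT mode (saw '/*')
pos=31: ERROR — unterminated comment (reached EOF)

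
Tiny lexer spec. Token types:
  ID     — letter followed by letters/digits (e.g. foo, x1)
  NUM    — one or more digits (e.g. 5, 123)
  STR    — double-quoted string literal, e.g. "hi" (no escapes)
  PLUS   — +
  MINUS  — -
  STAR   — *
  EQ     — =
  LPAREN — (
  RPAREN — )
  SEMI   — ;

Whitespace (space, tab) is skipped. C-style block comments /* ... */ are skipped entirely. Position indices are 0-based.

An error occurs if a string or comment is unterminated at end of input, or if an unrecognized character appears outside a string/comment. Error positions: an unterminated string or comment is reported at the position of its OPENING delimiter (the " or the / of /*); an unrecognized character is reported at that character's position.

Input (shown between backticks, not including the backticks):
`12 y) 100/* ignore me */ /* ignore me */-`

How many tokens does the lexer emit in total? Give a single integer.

Answer: 5

Derivation:
pos=0: emit NUM '12' (now at pos=2)
pos=3: emit ID 'y' (now at pos=4)
pos=4: emit RPAREN ')'
pos=6: emit NUM '100' (now at pos=9)
pos=9: enter COMMENT mode (saw '/*')
exit COMMENT mode (now at pos=24)
pos=25: enter COMMENT mode (saw '/*')
exit COMMENT mode (now at pos=40)
pos=40: emit MINUS '-'
DONE. 5 tokens: [NUM, ID, RPAREN, NUM, MINUS]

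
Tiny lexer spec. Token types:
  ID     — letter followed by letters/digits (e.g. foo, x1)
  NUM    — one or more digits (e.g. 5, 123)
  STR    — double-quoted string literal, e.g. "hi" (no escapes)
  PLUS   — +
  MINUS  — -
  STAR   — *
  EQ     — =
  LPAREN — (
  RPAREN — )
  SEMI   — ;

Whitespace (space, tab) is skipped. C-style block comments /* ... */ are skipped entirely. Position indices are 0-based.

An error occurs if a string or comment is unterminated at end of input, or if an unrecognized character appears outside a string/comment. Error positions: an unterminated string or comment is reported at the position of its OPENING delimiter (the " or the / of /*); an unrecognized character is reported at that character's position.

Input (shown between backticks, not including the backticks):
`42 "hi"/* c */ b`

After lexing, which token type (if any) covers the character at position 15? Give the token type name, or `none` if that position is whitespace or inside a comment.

pos=0: emit NUM '42' (now at pos=2)
pos=3: enter STRING mode
pos=3: emit STR "hi" (now at pos=7)
pos=7: enter COMMENT mode (saw '/*')
exit COMMENT mode (now at pos=14)
pos=15: emit ID 'b' (now at pos=16)
DONE. 3 tokens: [NUM, STR, ID]
Position 15: char is 'b' -> ID

Answer: ID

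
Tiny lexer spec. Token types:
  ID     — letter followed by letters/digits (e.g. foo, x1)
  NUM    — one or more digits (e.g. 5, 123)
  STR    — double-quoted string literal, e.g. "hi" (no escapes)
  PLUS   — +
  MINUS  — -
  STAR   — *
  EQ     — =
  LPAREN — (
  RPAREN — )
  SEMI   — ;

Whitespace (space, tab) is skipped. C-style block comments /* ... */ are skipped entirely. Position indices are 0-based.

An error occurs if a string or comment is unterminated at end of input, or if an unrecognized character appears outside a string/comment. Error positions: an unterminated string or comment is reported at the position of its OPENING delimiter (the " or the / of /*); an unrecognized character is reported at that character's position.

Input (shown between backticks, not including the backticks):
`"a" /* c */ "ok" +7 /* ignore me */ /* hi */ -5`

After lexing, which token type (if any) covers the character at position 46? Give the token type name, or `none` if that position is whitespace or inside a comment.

pos=0: enter STRING mode
pos=0: emit STR "a" (now at pos=3)
pos=4: enter COMMENT mode (saw '/*')
exit COMMENT mode (now at pos=11)
pos=12: enter STRING mode
pos=12: emit STR "ok" (now at pos=16)
pos=17: emit PLUS '+'
pos=18: emit NUM '7' (now at pos=19)
pos=20: enter COMMENT mode (saw '/*')
exit COMMENT mode (now at pos=35)
pos=36: enter COMMENT mode (saw '/*')
exit COMMENT mode (now at pos=44)
pos=45: emit MINUS '-'
pos=46: emit NUM '5' (now at pos=47)
DONE. 6 tokens: [STR, STR, PLUS, NUM, MINUS, NUM]
Position 46: char is '5' -> NUM

Answer: NUM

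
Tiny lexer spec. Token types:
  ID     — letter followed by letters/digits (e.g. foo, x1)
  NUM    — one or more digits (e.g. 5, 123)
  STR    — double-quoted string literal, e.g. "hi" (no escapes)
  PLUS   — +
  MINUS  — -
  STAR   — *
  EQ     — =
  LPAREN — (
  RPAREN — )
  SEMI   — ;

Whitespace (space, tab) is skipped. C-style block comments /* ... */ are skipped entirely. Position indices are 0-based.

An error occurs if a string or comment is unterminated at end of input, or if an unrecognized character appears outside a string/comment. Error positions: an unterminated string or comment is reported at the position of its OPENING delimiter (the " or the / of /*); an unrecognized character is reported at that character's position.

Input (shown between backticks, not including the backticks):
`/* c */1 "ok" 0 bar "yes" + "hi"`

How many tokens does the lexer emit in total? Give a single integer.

Answer: 7

Derivation:
pos=0: enter COMMENT mode (saw '/*')
exit COMMENT mode (now at pos=7)
pos=7: emit NUM '1' (now at pos=8)
pos=9: enter STRING mode
pos=9: emit STR "ok" (now at pos=13)
pos=14: emit NUM '0' (now at pos=15)
pos=16: emit ID 'bar' (now at pos=19)
pos=20: enter STRING mode
pos=20: emit STR "yes" (now at pos=25)
pos=26: emit PLUS '+'
pos=28: enter STRING mode
pos=28: emit STR "hi" (now at pos=32)
DONE. 7 tokens: [NUM, STR, NUM, ID, STR, PLUS, STR]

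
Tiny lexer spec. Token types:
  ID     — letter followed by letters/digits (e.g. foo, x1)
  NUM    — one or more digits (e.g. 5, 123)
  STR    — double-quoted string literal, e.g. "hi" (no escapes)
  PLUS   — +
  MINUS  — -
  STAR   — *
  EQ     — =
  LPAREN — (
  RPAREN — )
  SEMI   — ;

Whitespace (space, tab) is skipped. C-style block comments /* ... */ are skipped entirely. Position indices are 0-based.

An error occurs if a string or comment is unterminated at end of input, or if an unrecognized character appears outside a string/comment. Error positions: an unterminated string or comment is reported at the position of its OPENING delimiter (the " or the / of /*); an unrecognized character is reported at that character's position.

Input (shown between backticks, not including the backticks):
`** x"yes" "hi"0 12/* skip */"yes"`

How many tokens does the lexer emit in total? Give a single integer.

pos=0: emit STAR '*'
pos=1: emit STAR '*'
pos=3: emit ID 'x' (now at pos=4)
pos=4: enter STRING mode
pos=4: emit STR "yes" (now at pos=9)
pos=10: enter STRING mode
pos=10: emit STR "hi" (now at pos=14)
pos=14: emit NUM '0' (now at pos=15)
pos=16: emit NUM '12' (now at pos=18)
pos=18: enter COMMENT mode (saw '/*')
exit COMMENT mode (now at pos=28)
pos=28: enter STRING mode
pos=28: emit STR "yes" (now at pos=33)
DONE. 8 tokens: [STAR, STAR, ID, STR, STR, NUM, NUM, STR]

Answer: 8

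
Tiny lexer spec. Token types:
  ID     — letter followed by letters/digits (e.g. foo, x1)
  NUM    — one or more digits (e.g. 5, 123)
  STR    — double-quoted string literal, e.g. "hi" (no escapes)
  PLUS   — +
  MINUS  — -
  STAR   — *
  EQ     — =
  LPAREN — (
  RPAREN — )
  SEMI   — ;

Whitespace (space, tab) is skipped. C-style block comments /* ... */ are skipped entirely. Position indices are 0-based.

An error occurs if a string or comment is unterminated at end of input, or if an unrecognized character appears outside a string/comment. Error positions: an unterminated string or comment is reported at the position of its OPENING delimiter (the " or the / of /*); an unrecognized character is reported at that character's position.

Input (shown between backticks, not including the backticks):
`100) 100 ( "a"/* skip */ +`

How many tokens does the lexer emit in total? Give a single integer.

Answer: 6

Derivation:
pos=0: emit NUM '100' (now at pos=3)
pos=3: emit RPAREN ')'
pos=5: emit NUM '100' (now at pos=8)
pos=9: emit LPAREN '('
pos=11: enter STRING mode
pos=11: emit STR "a" (now at pos=14)
pos=14: enter COMMENT mode (saw '/*')
exit COMMENT mode (now at pos=24)
pos=25: emit PLUS '+'
DONE. 6 tokens: [NUM, RPAREN, NUM, LPAREN, STR, PLUS]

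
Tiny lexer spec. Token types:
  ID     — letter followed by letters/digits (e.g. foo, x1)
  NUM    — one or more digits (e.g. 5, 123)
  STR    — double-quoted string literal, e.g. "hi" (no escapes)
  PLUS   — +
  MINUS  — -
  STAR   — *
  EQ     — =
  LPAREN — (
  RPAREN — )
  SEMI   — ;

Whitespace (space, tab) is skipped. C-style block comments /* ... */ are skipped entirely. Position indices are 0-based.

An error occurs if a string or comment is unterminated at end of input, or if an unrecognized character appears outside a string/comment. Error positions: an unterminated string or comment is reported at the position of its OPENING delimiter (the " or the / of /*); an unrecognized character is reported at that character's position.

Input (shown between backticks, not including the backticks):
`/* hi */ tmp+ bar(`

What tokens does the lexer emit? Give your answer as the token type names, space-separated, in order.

Answer: ID PLUS ID LPAREN

Derivation:
pos=0: enter COMMENT mode (saw '/*')
exit COMMENT mode (now at pos=8)
pos=9: emit ID 'tmp' (now at pos=12)
pos=12: emit PLUS '+'
pos=14: emit ID 'bar' (now at pos=17)
pos=17: emit LPAREN '('
DONE. 4 tokens: [ID, PLUS, ID, LPAREN]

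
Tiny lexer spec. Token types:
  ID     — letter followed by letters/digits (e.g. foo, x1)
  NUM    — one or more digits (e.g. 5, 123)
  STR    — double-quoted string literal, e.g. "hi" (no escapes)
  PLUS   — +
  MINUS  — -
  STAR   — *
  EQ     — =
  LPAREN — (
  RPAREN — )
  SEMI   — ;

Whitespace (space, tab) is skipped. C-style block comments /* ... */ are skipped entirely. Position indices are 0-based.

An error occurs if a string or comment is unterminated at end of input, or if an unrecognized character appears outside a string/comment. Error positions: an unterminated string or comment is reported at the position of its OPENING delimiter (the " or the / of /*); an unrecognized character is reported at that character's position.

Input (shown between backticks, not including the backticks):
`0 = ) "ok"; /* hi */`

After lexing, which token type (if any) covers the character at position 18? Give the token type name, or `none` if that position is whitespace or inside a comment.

pos=0: emit NUM '0' (now at pos=1)
pos=2: emit EQ '='
pos=4: emit RPAREN ')'
pos=6: enter STRING mode
pos=6: emit STR "ok" (now at pos=10)
pos=10: emit SEMI ';'
pos=12: enter COMMENT mode (saw '/*')
exit COMMENT mode (now at pos=20)
DONE. 5 tokens: [NUM, EQ, RPAREN, STR, SEMI]
Position 18: char is '*' -> none

Answer: none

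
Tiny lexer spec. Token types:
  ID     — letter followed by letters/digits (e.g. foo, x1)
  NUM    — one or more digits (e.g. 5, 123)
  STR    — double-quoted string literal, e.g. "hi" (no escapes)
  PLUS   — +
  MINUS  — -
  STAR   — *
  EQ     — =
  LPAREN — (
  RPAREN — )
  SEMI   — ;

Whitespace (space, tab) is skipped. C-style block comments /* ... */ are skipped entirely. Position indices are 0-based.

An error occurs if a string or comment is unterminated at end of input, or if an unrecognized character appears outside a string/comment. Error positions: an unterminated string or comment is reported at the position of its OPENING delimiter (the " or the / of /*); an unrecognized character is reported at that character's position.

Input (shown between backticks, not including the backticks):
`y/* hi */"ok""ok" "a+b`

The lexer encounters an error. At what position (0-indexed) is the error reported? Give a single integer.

pos=0: emit ID 'y' (now at pos=1)
pos=1: enter COMMENT mode (saw '/*')
exit COMMENT mode (now at pos=9)
pos=9: enter STRING mode
pos=9: emit STR "ok" (now at pos=13)
pos=13: enter STRING mode
pos=13: emit STR "ok" (now at pos=17)
pos=18: enter STRING mode
pos=18: ERROR — unterminated string

Answer: 18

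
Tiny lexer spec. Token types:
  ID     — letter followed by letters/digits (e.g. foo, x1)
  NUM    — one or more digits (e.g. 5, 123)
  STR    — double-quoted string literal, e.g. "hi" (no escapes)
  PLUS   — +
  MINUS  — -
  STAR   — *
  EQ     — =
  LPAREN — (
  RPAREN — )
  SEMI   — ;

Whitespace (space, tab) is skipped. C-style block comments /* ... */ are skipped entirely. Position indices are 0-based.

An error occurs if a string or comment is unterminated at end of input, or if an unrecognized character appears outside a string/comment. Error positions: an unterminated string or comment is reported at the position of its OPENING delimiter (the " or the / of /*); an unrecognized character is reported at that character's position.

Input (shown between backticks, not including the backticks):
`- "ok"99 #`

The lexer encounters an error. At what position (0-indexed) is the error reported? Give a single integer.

pos=0: emit MINUS '-'
pos=2: enter STRING mode
pos=2: emit STR "ok" (now at pos=6)
pos=6: emit NUM '99' (now at pos=8)
pos=9: ERROR — unrecognized char '#'

Answer: 9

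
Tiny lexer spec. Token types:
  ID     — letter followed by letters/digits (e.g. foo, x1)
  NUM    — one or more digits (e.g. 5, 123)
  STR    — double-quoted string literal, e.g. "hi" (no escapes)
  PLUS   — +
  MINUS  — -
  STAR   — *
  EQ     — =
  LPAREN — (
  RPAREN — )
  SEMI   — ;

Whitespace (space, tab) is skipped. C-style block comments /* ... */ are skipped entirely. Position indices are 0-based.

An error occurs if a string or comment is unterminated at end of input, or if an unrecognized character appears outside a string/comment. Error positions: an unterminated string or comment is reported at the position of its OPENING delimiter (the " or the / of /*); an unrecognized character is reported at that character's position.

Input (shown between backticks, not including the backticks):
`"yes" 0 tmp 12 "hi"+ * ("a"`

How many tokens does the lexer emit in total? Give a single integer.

Answer: 9

Derivation:
pos=0: enter STRING mode
pos=0: emit STR "yes" (now at pos=5)
pos=6: emit NUM '0' (now at pos=7)
pos=8: emit ID 'tmp' (now at pos=11)
pos=12: emit NUM '12' (now at pos=14)
pos=15: enter STRING mode
pos=15: emit STR "hi" (now at pos=19)
pos=19: emit PLUS '+'
pos=21: emit STAR '*'
pos=23: emit LPAREN '('
pos=24: enter STRING mode
pos=24: emit STR "a" (now at pos=27)
DONE. 9 tokens: [STR, NUM, ID, NUM, STR, PLUS, STAR, LPAREN, STR]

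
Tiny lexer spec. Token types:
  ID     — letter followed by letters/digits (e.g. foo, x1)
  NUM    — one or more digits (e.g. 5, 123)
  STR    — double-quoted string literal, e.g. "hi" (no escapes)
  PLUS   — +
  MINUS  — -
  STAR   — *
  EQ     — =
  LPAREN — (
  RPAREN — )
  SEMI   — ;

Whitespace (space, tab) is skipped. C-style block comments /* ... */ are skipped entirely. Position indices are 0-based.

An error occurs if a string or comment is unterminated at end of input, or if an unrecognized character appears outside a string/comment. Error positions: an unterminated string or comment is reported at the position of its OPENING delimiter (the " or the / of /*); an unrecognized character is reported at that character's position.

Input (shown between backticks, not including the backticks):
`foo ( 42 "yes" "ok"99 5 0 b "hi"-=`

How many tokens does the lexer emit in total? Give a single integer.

Answer: 12

Derivation:
pos=0: emit ID 'foo' (now at pos=3)
pos=4: emit LPAREN '('
pos=6: emit NUM '42' (now at pos=8)
pos=9: enter STRING mode
pos=9: emit STR "yes" (now at pos=14)
pos=15: enter STRING mode
pos=15: emit STR "ok" (now at pos=19)
pos=19: emit NUM '99' (now at pos=21)
pos=22: emit NUM '5' (now at pos=23)
pos=24: emit NUM '0' (now at pos=25)
pos=26: emit ID 'b' (now at pos=27)
pos=28: enter STRING mode
pos=28: emit STR "hi" (now at pos=32)
pos=32: emit MINUS '-'
pos=33: emit EQ '='
DONE. 12 tokens: [ID, LPAREN, NUM, STR, STR, NUM, NUM, NUM, ID, STR, MINUS, EQ]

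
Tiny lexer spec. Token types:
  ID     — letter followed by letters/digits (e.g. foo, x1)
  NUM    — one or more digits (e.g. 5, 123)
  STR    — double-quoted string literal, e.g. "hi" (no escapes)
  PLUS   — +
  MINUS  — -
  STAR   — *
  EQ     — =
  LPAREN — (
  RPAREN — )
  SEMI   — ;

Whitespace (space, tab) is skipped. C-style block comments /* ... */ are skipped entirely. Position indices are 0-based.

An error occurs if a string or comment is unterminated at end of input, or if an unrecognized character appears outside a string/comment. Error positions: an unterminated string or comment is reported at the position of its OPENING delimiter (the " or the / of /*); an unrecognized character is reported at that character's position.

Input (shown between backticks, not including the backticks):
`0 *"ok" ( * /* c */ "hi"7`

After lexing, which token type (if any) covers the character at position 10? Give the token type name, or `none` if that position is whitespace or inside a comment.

Answer: STAR

Derivation:
pos=0: emit NUM '0' (now at pos=1)
pos=2: emit STAR '*'
pos=3: enter STRING mode
pos=3: emit STR "ok" (now at pos=7)
pos=8: emit LPAREN '('
pos=10: emit STAR '*'
pos=12: enter COMMENT mode (saw '/*')
exit COMMENT mode (now at pos=19)
pos=20: enter STRING mode
pos=20: emit STR "hi" (now at pos=24)
pos=24: emit NUM '7' (now at pos=25)
DONE. 7 tokens: [NUM, STAR, STR, LPAREN, STAR, STR, NUM]
Position 10: char is '*' -> STAR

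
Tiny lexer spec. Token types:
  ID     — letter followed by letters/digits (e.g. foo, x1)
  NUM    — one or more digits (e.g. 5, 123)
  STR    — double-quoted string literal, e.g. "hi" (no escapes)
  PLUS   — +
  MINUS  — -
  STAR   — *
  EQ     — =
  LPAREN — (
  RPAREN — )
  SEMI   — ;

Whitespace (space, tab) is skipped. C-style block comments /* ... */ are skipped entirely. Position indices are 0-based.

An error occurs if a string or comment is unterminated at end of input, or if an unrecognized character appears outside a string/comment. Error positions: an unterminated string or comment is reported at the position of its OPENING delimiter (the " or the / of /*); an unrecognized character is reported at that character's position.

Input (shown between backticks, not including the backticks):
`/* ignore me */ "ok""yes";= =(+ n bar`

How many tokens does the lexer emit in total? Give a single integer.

pos=0: enter COMMENT mode (saw '/*')
exit COMMENT mode (now at pos=15)
pos=16: enter STRING mode
pos=16: emit STR "ok" (now at pos=20)
pos=20: enter STRING mode
pos=20: emit STR "yes" (now at pos=25)
pos=25: emit SEMI ';'
pos=26: emit EQ '='
pos=28: emit EQ '='
pos=29: emit LPAREN '('
pos=30: emit PLUS '+'
pos=32: emit ID 'n' (now at pos=33)
pos=34: emit ID 'bar' (now at pos=37)
DONE. 9 tokens: [STR, STR, SEMI, EQ, EQ, LPAREN, PLUS, ID, ID]

Answer: 9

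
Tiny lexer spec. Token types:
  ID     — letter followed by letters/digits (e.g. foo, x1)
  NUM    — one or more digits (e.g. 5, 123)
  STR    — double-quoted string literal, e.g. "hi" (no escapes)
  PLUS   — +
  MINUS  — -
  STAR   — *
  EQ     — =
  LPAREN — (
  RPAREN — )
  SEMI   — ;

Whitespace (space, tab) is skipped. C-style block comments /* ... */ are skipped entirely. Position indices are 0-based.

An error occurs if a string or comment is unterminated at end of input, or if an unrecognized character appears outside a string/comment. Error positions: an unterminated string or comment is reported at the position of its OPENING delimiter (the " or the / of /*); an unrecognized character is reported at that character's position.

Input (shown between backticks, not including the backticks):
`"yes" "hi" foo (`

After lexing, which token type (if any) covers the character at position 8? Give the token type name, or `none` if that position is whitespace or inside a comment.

pos=0: enter STRING mode
pos=0: emit STR "yes" (now at pos=5)
pos=6: enter STRING mode
pos=6: emit STR "hi" (now at pos=10)
pos=11: emit ID 'foo' (now at pos=14)
pos=15: emit LPAREN '('
DONE. 4 tokens: [STR, STR, ID, LPAREN]
Position 8: char is 'i' -> STR

Answer: STR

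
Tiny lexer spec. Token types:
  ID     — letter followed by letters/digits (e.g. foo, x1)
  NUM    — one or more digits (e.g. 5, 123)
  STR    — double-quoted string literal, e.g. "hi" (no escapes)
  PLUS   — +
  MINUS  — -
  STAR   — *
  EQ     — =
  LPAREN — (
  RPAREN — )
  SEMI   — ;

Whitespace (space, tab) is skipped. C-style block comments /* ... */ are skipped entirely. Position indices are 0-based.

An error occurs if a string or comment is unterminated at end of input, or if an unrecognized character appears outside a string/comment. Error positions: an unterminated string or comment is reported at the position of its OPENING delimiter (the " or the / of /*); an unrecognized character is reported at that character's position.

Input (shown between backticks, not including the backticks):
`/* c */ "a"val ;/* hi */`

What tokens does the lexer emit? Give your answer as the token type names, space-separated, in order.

pos=0: enter COMMENT mode (saw '/*')
exit COMMENT mode (now at pos=7)
pos=8: enter STRING mode
pos=8: emit STR "a" (now at pos=11)
pos=11: emit ID 'val' (now at pos=14)
pos=15: emit SEMI ';'
pos=16: enter COMMENT mode (saw '/*')
exit COMMENT mode (now at pos=24)
DONE. 3 tokens: [STR, ID, SEMI]

Answer: STR ID SEMI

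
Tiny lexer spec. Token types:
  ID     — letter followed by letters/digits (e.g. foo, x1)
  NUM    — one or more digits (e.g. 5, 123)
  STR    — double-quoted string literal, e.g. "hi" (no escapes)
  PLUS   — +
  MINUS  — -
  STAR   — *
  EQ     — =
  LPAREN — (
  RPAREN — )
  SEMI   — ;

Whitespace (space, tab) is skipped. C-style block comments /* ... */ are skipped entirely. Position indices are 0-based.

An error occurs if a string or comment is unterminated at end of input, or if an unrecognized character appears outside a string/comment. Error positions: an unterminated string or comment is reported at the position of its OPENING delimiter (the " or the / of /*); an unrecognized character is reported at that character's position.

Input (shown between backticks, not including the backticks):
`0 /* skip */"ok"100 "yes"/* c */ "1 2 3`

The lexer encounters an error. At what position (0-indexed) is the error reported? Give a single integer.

Answer: 33

Derivation:
pos=0: emit NUM '0' (now at pos=1)
pos=2: enter COMMENT mode (saw '/*')
exit COMMENT mode (now at pos=12)
pos=12: enter STRING mode
pos=12: emit STR "ok" (now at pos=16)
pos=16: emit NUM '100' (now at pos=19)
pos=20: enter STRING mode
pos=20: emit STR "yes" (now at pos=25)
pos=25: enter COMMENT mode (saw '/*')
exit COMMENT mode (now at pos=32)
pos=33: enter STRING mode
pos=33: ERROR — unterminated string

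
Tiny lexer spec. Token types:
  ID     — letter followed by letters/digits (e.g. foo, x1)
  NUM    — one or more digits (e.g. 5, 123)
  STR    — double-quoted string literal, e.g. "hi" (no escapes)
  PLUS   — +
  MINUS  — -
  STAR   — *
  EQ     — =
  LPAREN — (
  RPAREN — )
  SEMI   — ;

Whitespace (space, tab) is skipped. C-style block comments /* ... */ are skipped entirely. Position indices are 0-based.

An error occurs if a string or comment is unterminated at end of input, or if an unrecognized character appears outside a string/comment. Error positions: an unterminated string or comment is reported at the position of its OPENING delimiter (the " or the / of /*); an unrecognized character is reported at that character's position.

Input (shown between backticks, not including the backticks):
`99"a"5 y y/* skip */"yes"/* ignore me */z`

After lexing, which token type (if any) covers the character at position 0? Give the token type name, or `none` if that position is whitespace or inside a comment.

Answer: NUM

Derivation:
pos=0: emit NUM '99' (now at pos=2)
pos=2: enter STRING mode
pos=2: emit STR "a" (now at pos=5)
pos=5: emit NUM '5' (now at pos=6)
pos=7: emit ID 'y' (now at pos=8)
pos=9: emit ID 'y' (now at pos=10)
pos=10: enter COMMENT mode (saw '/*')
exit COMMENT mode (now at pos=20)
pos=20: enter STRING mode
pos=20: emit STR "yes" (now at pos=25)
pos=25: enter COMMENT mode (saw '/*')
exit COMMENT mode (now at pos=40)
pos=40: emit ID 'z' (now at pos=41)
DONE. 7 tokens: [NUM, STR, NUM, ID, ID, STR, ID]
Position 0: char is '9' -> NUM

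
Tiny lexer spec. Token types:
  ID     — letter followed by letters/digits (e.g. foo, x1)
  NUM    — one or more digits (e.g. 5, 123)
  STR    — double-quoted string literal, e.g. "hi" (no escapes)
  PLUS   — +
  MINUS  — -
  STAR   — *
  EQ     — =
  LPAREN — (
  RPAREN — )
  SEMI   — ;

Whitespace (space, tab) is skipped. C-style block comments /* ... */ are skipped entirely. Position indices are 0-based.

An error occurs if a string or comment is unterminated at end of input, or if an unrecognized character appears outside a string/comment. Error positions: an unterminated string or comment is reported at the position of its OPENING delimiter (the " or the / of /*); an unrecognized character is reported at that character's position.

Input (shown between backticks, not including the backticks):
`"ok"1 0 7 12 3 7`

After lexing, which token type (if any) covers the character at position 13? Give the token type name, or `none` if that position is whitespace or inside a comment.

Answer: NUM

Derivation:
pos=0: enter STRING mode
pos=0: emit STR "ok" (now at pos=4)
pos=4: emit NUM '1' (now at pos=5)
pos=6: emit NUM '0' (now at pos=7)
pos=8: emit NUM '7' (now at pos=9)
pos=10: emit NUM '12' (now at pos=12)
pos=13: emit NUM '3' (now at pos=14)
pos=15: emit NUM '7' (now at pos=16)
DONE. 7 tokens: [STR, NUM, NUM, NUM, NUM, NUM, NUM]
Position 13: char is '3' -> NUM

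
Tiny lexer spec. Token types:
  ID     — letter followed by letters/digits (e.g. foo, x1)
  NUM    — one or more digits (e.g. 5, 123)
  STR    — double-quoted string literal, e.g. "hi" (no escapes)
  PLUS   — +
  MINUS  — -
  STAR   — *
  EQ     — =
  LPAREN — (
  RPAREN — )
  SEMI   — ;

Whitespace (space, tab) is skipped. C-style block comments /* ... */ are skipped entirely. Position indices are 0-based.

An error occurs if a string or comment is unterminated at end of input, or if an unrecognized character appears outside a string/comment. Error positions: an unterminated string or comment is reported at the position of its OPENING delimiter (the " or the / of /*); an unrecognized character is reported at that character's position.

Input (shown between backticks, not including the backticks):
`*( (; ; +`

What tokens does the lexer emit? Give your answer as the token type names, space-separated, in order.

Answer: STAR LPAREN LPAREN SEMI SEMI PLUS

Derivation:
pos=0: emit STAR '*'
pos=1: emit LPAREN '('
pos=3: emit LPAREN '('
pos=4: emit SEMI ';'
pos=6: emit SEMI ';'
pos=8: emit PLUS '+'
DONE. 6 tokens: [STAR, LPAREN, LPAREN, SEMI, SEMI, PLUS]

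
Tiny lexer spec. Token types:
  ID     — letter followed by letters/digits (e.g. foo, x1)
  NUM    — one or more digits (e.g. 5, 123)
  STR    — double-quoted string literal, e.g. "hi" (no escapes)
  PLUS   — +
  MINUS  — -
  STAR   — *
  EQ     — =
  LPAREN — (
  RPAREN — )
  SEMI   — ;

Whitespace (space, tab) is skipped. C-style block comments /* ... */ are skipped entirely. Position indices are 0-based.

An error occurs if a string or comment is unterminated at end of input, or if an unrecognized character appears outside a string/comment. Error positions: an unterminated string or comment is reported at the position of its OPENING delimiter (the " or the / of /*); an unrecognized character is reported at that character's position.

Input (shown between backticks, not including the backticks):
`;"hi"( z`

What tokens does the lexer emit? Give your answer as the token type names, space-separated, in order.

pos=0: emit SEMI ';'
pos=1: enter STRING mode
pos=1: emit STR "hi" (now at pos=5)
pos=5: emit LPAREN '('
pos=7: emit ID 'z' (now at pos=8)
DONE. 4 tokens: [SEMI, STR, LPAREN, ID]

Answer: SEMI STR LPAREN ID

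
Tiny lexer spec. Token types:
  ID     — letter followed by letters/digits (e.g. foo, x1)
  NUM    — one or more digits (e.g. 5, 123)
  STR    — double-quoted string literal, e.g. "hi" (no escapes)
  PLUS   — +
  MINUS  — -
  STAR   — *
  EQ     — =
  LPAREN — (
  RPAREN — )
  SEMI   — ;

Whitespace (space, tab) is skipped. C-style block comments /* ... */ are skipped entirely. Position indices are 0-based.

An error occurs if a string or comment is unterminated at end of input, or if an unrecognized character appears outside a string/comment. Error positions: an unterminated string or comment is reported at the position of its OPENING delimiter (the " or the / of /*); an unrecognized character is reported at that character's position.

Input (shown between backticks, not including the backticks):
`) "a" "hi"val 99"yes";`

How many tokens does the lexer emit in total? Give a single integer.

Answer: 7

Derivation:
pos=0: emit RPAREN ')'
pos=2: enter STRING mode
pos=2: emit STR "a" (now at pos=5)
pos=6: enter STRING mode
pos=6: emit STR "hi" (now at pos=10)
pos=10: emit ID 'val' (now at pos=13)
pos=14: emit NUM '99' (now at pos=16)
pos=16: enter STRING mode
pos=16: emit STR "yes" (now at pos=21)
pos=21: emit SEMI ';'
DONE. 7 tokens: [RPAREN, STR, STR, ID, NUM, STR, SEMI]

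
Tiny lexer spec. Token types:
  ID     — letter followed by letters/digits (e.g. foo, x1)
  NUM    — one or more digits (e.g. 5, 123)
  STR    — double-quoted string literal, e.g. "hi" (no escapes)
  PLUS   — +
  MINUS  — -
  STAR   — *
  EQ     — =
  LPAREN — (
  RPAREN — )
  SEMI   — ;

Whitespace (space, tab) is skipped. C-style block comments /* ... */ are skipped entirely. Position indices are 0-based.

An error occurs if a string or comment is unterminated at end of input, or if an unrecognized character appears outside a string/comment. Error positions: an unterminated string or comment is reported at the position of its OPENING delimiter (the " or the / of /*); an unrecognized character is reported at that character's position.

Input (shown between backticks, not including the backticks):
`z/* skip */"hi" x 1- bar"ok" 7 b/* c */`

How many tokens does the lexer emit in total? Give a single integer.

Answer: 9

Derivation:
pos=0: emit ID 'z' (now at pos=1)
pos=1: enter COMMENT mode (saw '/*')
exit COMMENT mode (now at pos=11)
pos=11: enter STRING mode
pos=11: emit STR "hi" (now at pos=15)
pos=16: emit ID 'x' (now at pos=17)
pos=18: emit NUM '1' (now at pos=19)
pos=19: emit MINUS '-'
pos=21: emit ID 'bar' (now at pos=24)
pos=24: enter STRING mode
pos=24: emit STR "ok" (now at pos=28)
pos=29: emit NUM '7' (now at pos=30)
pos=31: emit ID 'b' (now at pos=32)
pos=32: enter COMMENT mode (saw '/*')
exit COMMENT mode (now at pos=39)
DONE. 9 tokens: [ID, STR, ID, NUM, MINUS, ID, STR, NUM, ID]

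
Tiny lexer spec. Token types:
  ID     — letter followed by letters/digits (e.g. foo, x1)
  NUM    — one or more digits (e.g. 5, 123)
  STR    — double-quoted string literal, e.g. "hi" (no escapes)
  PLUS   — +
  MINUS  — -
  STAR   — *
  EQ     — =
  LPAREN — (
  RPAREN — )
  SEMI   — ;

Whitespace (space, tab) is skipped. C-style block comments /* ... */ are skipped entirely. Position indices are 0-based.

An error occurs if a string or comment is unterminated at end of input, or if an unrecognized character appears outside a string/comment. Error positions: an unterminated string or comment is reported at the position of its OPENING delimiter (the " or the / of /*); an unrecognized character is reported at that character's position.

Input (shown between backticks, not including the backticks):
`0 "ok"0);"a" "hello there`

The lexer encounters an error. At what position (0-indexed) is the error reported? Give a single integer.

Answer: 13

Derivation:
pos=0: emit NUM '0' (now at pos=1)
pos=2: enter STRING mode
pos=2: emit STR "ok" (now at pos=6)
pos=6: emit NUM '0' (now at pos=7)
pos=7: emit RPAREN ')'
pos=8: emit SEMI ';'
pos=9: enter STRING mode
pos=9: emit STR "a" (now at pos=12)
pos=13: enter STRING mode
pos=13: ERROR — unterminated string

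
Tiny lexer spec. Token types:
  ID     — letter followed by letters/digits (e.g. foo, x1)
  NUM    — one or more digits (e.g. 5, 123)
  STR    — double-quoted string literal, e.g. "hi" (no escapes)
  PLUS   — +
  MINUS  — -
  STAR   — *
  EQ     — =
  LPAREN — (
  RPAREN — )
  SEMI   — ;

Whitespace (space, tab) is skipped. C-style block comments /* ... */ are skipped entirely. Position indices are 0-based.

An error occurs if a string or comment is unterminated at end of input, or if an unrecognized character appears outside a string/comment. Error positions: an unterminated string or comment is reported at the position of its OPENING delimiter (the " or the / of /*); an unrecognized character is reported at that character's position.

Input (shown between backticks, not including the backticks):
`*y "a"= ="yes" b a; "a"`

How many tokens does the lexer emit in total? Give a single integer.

pos=0: emit STAR '*'
pos=1: emit ID 'y' (now at pos=2)
pos=3: enter STRING mode
pos=3: emit STR "a" (now at pos=6)
pos=6: emit EQ '='
pos=8: emit EQ '='
pos=9: enter STRING mode
pos=9: emit STR "yes" (now at pos=14)
pos=15: emit ID 'b' (now at pos=16)
pos=17: emit ID 'a' (now at pos=18)
pos=18: emit SEMI ';'
pos=20: enter STRING mode
pos=20: emit STR "a" (now at pos=23)
DONE. 10 tokens: [STAR, ID, STR, EQ, EQ, STR, ID, ID, SEMI, STR]

Answer: 10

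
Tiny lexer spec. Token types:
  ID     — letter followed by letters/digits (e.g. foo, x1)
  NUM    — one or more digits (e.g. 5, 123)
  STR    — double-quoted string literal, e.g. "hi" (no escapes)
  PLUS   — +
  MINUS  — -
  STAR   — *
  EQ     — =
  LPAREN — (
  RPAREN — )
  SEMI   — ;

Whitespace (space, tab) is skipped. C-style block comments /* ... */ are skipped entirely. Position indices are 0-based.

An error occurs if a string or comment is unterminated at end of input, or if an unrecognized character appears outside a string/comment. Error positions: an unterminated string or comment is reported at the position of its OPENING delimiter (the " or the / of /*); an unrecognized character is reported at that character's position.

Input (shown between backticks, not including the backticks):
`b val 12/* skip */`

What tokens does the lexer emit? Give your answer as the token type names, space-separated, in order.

pos=0: emit ID 'b' (now at pos=1)
pos=2: emit ID 'val' (now at pos=5)
pos=6: emit NUM '12' (now at pos=8)
pos=8: enter COMMENT mode (saw '/*')
exit COMMENT mode (now at pos=18)
DONE. 3 tokens: [ID, ID, NUM]

Answer: ID ID NUM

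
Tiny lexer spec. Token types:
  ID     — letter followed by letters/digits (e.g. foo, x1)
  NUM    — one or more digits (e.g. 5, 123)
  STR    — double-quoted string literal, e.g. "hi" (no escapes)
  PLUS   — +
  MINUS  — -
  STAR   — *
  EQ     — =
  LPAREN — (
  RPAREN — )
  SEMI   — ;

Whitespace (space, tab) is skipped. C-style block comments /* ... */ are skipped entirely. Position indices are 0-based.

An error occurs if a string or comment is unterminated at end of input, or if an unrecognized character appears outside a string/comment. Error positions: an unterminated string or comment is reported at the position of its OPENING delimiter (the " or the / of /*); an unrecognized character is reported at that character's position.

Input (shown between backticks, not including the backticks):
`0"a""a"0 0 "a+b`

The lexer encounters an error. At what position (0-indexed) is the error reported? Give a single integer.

Answer: 11

Derivation:
pos=0: emit NUM '0' (now at pos=1)
pos=1: enter STRING mode
pos=1: emit STR "a" (now at pos=4)
pos=4: enter STRING mode
pos=4: emit STR "a" (now at pos=7)
pos=7: emit NUM '0' (now at pos=8)
pos=9: emit NUM '0' (now at pos=10)
pos=11: enter STRING mode
pos=11: ERROR — unterminated string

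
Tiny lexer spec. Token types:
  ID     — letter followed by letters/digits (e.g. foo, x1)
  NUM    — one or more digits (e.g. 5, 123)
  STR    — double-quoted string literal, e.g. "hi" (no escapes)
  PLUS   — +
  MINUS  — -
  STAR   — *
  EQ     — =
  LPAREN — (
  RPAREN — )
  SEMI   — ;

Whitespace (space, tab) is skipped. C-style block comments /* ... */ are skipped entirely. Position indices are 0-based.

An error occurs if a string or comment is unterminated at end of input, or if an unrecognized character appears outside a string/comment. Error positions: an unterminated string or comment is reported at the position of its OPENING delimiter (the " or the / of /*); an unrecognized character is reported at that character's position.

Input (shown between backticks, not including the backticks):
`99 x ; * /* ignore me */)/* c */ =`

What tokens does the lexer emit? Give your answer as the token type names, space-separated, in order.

Answer: NUM ID SEMI STAR RPAREN EQ

Derivation:
pos=0: emit NUM '99' (now at pos=2)
pos=3: emit ID 'x' (now at pos=4)
pos=5: emit SEMI ';'
pos=7: emit STAR '*'
pos=9: enter COMMENT mode (saw '/*')
exit COMMENT mode (now at pos=24)
pos=24: emit RPAREN ')'
pos=25: enter COMMENT mode (saw '/*')
exit COMMENT mode (now at pos=32)
pos=33: emit EQ '='
DONE. 6 tokens: [NUM, ID, SEMI, STAR, RPAREN, EQ]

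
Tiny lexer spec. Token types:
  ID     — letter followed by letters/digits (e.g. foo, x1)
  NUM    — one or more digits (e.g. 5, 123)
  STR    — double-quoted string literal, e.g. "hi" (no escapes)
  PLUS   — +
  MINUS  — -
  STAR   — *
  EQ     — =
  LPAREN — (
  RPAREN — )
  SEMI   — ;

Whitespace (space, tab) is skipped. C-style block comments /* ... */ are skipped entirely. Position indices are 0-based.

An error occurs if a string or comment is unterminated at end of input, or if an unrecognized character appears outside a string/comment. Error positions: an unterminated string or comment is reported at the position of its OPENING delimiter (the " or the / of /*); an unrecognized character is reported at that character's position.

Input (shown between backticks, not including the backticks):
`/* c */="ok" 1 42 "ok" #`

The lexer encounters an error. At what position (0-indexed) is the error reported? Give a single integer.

pos=0: enter COMMENT mode (saw '/*')
exit COMMENT mode (now at pos=7)
pos=7: emit EQ '='
pos=8: enter STRING mode
pos=8: emit STR "ok" (now at pos=12)
pos=13: emit NUM '1' (now at pos=14)
pos=15: emit NUM '42' (now at pos=17)
pos=18: enter STRING mode
pos=18: emit STR "ok" (now at pos=22)
pos=23: ERROR — unrecognized char '#'

Answer: 23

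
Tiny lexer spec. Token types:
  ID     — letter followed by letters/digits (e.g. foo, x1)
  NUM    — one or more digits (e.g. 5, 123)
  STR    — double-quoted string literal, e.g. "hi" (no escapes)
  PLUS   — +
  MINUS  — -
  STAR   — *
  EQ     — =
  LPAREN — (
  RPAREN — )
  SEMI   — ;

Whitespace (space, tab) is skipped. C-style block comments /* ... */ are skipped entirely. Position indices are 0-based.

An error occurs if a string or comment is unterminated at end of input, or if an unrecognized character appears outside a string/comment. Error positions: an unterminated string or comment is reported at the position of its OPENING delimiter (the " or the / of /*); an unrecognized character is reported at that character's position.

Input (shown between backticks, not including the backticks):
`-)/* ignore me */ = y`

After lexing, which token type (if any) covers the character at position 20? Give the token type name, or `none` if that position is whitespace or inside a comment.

Answer: ID

Derivation:
pos=0: emit MINUS '-'
pos=1: emit RPAREN ')'
pos=2: enter COMMENT mode (saw '/*')
exit COMMENT mode (now at pos=17)
pos=18: emit EQ '='
pos=20: emit ID 'y' (now at pos=21)
DONE. 4 tokens: [MINUS, RPAREN, EQ, ID]
Position 20: char is 'y' -> ID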